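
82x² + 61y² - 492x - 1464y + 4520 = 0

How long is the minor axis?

2√61

Group: 82(x² - 6x) + 61(y² - 24y) = -4520
Complete the square in x and y: 82(x - 3)² + 61(y - 12)² = -4520 + 738 + 8784 = 5002
Divide through by 5002 to get (x - 3)²/61 + (y - 12)²/82 = 1.
Ellipse, center (3, 12), major axis vertical; a² = 82, b² = 61.
b² = 61 so b = √61; the minor axis has length 2b = 2√61.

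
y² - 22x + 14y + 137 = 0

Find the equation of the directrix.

Only y is squared. Complete the square in y: (y + 7)² = 22(x - 4).
Vertex (4, -7); 4p = 22 so p = 11/2. Opens right.
Directrix is the vertical line x = h − p = 4 − (11/2) = -3/2.

x = -3/2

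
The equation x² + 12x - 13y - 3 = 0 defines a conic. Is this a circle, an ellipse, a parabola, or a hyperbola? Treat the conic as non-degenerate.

No xy term. Coefficients of x² and y² are A = 1, C = 0.
Exactly one squared variable ⇒ parabola.

parabola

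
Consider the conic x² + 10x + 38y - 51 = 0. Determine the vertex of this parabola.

(-5, 2)

Only x is squared. Complete the square in x: (x + 5)² = -38(y - 2).
Vertex (-5, 2); 4p = -38 so p = -19/2. Opens down.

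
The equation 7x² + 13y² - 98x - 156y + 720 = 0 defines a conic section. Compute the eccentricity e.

Collect terms: 7(x² - 14x) + 13(y² - 12y) = -720
Complete the square in x and y: 7(x - 7)² + 13(y - 6)² = -720 + 343 + 468 = 91
Divide through by 91 to get (x - 7)²/13 + (y - 6)²/7 = 1.
Ellipse, center (7, 6), major axis horizontal; a² = 13, b² = 7.
c² = a² - b² = 6, so c = √6.
e = c/a = √6/√13 = √78/13.

e = √78/13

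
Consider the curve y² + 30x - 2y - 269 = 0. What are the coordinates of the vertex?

(9, 1)

Only y is squared. Complete the square in y: (y - 1)² = -30(x - 9).
Vertex (9, 1); 4p = -30 so p = -15/2. Opens left.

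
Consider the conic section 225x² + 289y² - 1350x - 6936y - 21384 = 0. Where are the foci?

(-5, 12) and (11, 12)

Group: 225(x² - 6x) + 289(y² - 24y) = 21384
Complete the square in x and y: 225(x - 3)² + 289(y - 12)² = 21384 + 2025 + 41616 = 65025
Divide through by 65025 to get (x - 3)²/289 + (y - 12)²/225 = 1.
Ellipse, center (3, 12), major axis horizontal; a² = 289, b² = 225.
c² = a² - b² = 289 - 225 = 64, so c = 8.
Foci lie on the horizontal axis through the center: (h ± c, k).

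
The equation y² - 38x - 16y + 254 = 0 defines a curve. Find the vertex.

Only y is squared. Complete the square in y: (y - 8)² = 38(x - 5).
Vertex (5, 8); 4p = 38 so p = 19/2. Opens right.

(5, 8)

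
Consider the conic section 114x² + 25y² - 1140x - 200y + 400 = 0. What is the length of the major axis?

Collect terms: 114(x² - 10x) + 25(y² - 8y) = -400
114(x - 5)² + 25(y - 4)² = -400 + 2850 + 400 = 2850
Divide by 2850: (x - 5)²/25 + (y - 4)²/114 = 1
Ellipse, center (5, 4), major axis vertical; a² = 114, b² = 25.
a² = 114 so a = √114; the major axis has length 2a = 2√114.

2√114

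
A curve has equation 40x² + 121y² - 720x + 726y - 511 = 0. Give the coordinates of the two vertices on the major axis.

(-2, -3) and (20, -3)

Group: 40(x² - 18x) + 121(y² + 6y) = 511
Completing the square gives 40(x - 9)² + 121(y + 3)² = 511 + 3240 + 1089 = 4840.
Divide through by 4840 to get (x - 9)²/121 + (y + 3)²/40 = 1.
Ellipse, center (9, -3), major axis horizontal; a² = 121, b² = 40.
a = 11. Vertices at (h ± a, k).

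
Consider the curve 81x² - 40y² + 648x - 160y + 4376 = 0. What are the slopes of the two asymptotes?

9√10/20 and -9√10/20

81(x² + 8x) -40(y² + 4y) = -4376
Complete the square: 81(x + 4)² -40(y + 2)² = -4376 + 1296 - 160 = -3240
Divide through by -3240 to get (y + 2)²/81 - (x + 4)²/40 = 1.
Hyperbola, center (-4, -2), transverse axis vertical; a² = 81, b² = 40.
For a vertical hyperbola the asymptotes have slope ±a/b.
Here that is ±9/2√10 = ±9√10/20.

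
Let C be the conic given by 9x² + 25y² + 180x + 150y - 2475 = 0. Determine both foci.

Rearranging, 9(x² + 20x) + 25(y² + 6y) = 2475.
9(x + 10)² + 25(y + 3)² = 2475 + 900 + 225 = 3600
Dividing both sides by 3600: (x + 10)²/400 + (y + 3)²/144 = 1
Ellipse, center (-10, -3), major axis horizontal; a² = 400, b² = 144.
c² = a² - b² = 400 - 144 = 256, so c = 16.
Foci lie on the horizontal axis through the center: (h ± c, k).

(-26, -3) and (6, -3)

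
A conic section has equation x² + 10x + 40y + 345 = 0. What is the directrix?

Only x is squared. Complete the square in x: (x + 5)² = -40(y + 8).
Vertex (-5, -8); 4p = -40 so p = -10. Opens down.
Directrix is the horizontal line y = k − p = -8 − (-10) = 2.

y = 2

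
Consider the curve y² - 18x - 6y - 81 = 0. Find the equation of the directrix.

x = -19/2

Only y is squared. Complete the square in y: (y - 3)² = 18(x + 5).
Vertex (-5, 3); 4p = 18 so p = 9/2. Opens right.
Directrix is the vertical line x = h − p = -5 − (9/2) = -19/2.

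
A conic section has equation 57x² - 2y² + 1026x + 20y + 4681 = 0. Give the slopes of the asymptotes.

57(x² + 18x) -2(y² - 10y) = -4681
Complete the square: 57(x + 9)² -2(y - 5)² = -4681 + 4617 - 50 = -114
Divide through by -114 to get (y - 5)²/57 - (x + 9)²/2 = 1.
Hyperbola, center (-9, 5), transverse axis vertical; a² = 57, b² = 2.
For a vertical hyperbola the asymptotes have slope ±a/b.
Here that is ±√57/√2 = ±√114/2.

√114/2 and -√114/2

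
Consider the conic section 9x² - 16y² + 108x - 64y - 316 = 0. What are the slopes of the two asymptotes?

Group the x- and y-terms: 9(x² + 12x) -16(y² + 4y) = 316
Completing the square gives 9(x + 6)² -16(y + 2)² = 316 + 324 - 64 = 576.
Divide through by 576 to get (x + 6)²/64 - (y + 2)²/36 = 1.
Hyperbola, center (-6, -2), transverse axis horizontal; a² = 64, b² = 36.
For a horizontal hyperbola the asymptotes have slope ±b/a.
Here that is ±6/8 = ±3/4.

3/4 and -3/4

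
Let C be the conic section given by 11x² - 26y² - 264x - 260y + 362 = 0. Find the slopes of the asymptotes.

√286/26 and -√286/26

Rearranging, 11(x² - 24x) -26(y² + 10y) = -362.
Completing the square gives 11(x - 12)² -26(y + 5)² = -362 + 1584 - 650 = 572.
Dividing both sides by 572: (x - 12)²/52 - (y + 5)²/22 = 1
Hyperbola, center (12, -5), transverse axis horizontal; a² = 52, b² = 22.
For a horizontal hyperbola the asymptotes have slope ±b/a.
Here that is ±√22/2√13 = ±√286/26.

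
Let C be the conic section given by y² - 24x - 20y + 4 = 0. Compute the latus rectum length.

Only y is squared. Complete the square in y: (y - 10)² = 24(x + 4).
Vertex (-4, 10); 4p = 24 so p = 6. Opens right.
Latus rectum length = |4p| = 24.

24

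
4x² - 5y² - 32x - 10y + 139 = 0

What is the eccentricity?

e = 3/2

Group: 4(x² - 8x) -5(y² + 2y) = -139
Complete the square in x and y: 4(x - 4)² -5(y + 1)² = -139 + 64 - 5 = -80
Divide by -80: (y + 1)²/16 - (x - 4)²/20 = 1
Hyperbola, center (4, -1), transverse axis vertical; a² = 16, b² = 20.
c² = a² + b² = 36, so c = 6.
e = c/a = 6/4 = 3/2.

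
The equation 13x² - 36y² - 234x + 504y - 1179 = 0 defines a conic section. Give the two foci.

(2, 7) and (16, 7)

Group the x- and y-terms: 13(x² - 18x) -36(y² - 14y) = 1179
Complete the square in x and y: 13(x - 9)² -36(y - 7)² = 1179 + 1053 - 1764 = 468
Divide through by 468 to get (x - 9)²/36 - (y - 7)²/13 = 1.
Hyperbola, center (9, 7), transverse axis horizontal; a² = 36, b² = 13.
c² = a² + b² = 36 + 13 = 49, so c = 7.
Foci lie on the horizontal axis through the center: (h ± c, k).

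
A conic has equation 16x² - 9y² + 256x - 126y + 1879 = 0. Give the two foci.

16(x² + 16x) -9(y² + 14y) = -1879
Complete the square: 16(x + 8)² -9(y + 7)² = -1879 + 1024 - 441 = -1296
Divide through by -1296 to get (y + 7)²/144 - (x + 8)²/81 = 1.
Hyperbola, center (-8, -7), transverse axis vertical; a² = 144, b² = 81.
c² = a² + b² = 144 + 81 = 225, so c = 15.
Foci lie on the vertical axis through the center: (h, k ± c).

(-8, -22) and (-8, 8)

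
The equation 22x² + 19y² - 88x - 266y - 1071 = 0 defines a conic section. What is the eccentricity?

e = √66/22

Group: 22(x² - 4x) + 19(y² - 14y) = 1071
Complete the square: 22(x - 2)² + 19(y - 7)² = 1071 + 88 + 931 = 2090
Divide through by 2090 to get (x - 2)²/95 + (y - 7)²/110 = 1.
Ellipse, center (2, 7), major axis vertical; a² = 110, b² = 95.
c² = a² - b² = 15, so c = √15.
e = c/a = √15/√110 = √66/22.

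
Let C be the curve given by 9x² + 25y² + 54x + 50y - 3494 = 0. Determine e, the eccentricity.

e = 4/5

Collect terms: 9(x² + 6x) + 25(y² + 2y) = 3494
Complete the square in x and y: 9(x + 3)² + 25(y + 1)² = 3494 + 81 + 25 = 3600
Divide through by 3600 to get (x + 3)²/400 + (y + 1)²/144 = 1.
Ellipse, center (-3, -1), major axis horizontal; a² = 400, b² = 144.
c² = a² - b² = 256, so c = 16.
e = c/a = 16/20 = 4/5.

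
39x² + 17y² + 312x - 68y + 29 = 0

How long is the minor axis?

2√17

39(x² + 8x) + 17(y² - 4y) = -29
Completing the square gives 39(x + 4)² + 17(y - 2)² = -29 + 624 + 68 = 663.
Divide by 663: (x + 4)²/17 + (y - 2)²/39 = 1
Ellipse, center (-4, 2), major axis vertical; a² = 39, b² = 17.
b² = 17 so b = √17; the minor axis has length 2b = 2√17.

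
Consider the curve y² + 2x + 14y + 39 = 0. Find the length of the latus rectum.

Only y is squared. Complete the square in y: (y + 7)² = -2(x - 5).
Vertex (5, -7); 4p = -2 so p = -1/2. Opens left.
Latus rectum length = |4p| = 2.

2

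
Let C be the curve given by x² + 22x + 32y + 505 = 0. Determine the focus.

Only x is squared. Complete the square in x: (x + 11)² = -32(y + 12).
Vertex (-11, -12); 4p = -32 so p = -8. Opens down.
Focus is p units from the vertex along the axis: (h, k + p).

(-11, -20)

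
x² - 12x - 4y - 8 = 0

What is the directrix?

y = -12

Only x is squared. Complete the square in x: (x - 6)² = 4(y + 11).
Vertex (6, -11); 4p = 4 so p = 1. Opens up.
Directrix is the horizontal line y = k − p = -11 − (1) = -12.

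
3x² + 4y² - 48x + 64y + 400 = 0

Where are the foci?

(6, -8) and (10, -8)

Group the x- and y-terms: 3(x² - 16x) + 4(y² + 16y) = -400
3(x - 8)² + 4(y + 8)² = -400 + 192 + 256 = 48
Dividing both sides by 48: (x - 8)²/16 + (y + 8)²/12 = 1
Ellipse, center (8, -8), major axis horizontal; a² = 16, b² = 12.
c² = a² - b² = 16 - 12 = 4, so c = 2.
Foci lie on the horizontal axis through the center: (h ± c, k).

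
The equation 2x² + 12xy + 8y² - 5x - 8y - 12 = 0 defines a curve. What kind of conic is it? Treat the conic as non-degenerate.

A = 2, B = 12, C = 8.
Discriminant B² − 4AC = 12² − 4·2·8 = 80.
B² − 4AC > 0 ⇒ hyperbola.

hyperbola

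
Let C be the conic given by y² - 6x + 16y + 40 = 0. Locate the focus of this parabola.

Only y is squared. Complete the square in y: (y + 8)² = 6(x + 4).
Vertex (-4, -8); 4p = 6 so p = 3/2. Opens right.
Focus is p units from the vertex along the axis: (h + p, k).

(-5/2, -8)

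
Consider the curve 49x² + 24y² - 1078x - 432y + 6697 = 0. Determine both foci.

Collect terms: 49(x² - 22x) + 24(y² - 18y) = -6697
49(x - 11)² + 24(y - 9)² = -6697 + 5929 + 1944 = 1176
Dividing both sides by 1176: (x - 11)²/24 + (y - 9)²/49 = 1
Ellipse, center (11, 9), major axis vertical; a² = 49, b² = 24.
c² = a² - b² = 49 - 24 = 25, so c = 5.
Foci lie on the vertical axis through the center: (h, k ± c).

(11, 4) and (11, 14)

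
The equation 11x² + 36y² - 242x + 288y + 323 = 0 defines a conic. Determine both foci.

(1, -4) and (21, -4)

Rearranging, 11(x² - 22x) + 36(y² + 8y) = -323.
Complete the square in x and y: 11(x - 11)² + 36(y + 4)² = -323 + 1331 + 576 = 1584
Dividing both sides by 1584: (x - 11)²/144 + (y + 4)²/44 = 1
Ellipse, center (11, -4), major axis horizontal; a² = 144, b² = 44.
c² = a² - b² = 144 - 44 = 100, so c = 10.
Foci lie on the horizontal axis through the center: (h ± c, k).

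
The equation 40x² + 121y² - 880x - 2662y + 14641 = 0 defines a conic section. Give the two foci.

Group: 40(x² - 22x) + 121(y² - 22y) = -14641
40(x - 11)² + 121(y - 11)² = -14641 + 4840 + 14641 = 4840
Dividing both sides by 4840: (x - 11)²/121 + (y - 11)²/40 = 1
Ellipse, center (11, 11), major axis horizontal; a² = 121, b² = 40.
c² = a² - b² = 121 - 40 = 81, so c = 9.
Foci lie on the horizontal axis through the center: (h ± c, k).

(2, 11) and (20, 11)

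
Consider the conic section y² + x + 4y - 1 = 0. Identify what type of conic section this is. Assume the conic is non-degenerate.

parabola

No xy term. Coefficients of x² and y² are A = 0, C = 1.
Exactly one squared variable ⇒ parabola.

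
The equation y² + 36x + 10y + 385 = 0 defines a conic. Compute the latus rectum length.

Only y is squared. Complete the square in y: (y + 5)² = -36(x + 10).
Vertex (-10, -5); 4p = -36 so p = -9. Opens left.
Latus rectum length = |4p| = 36.

36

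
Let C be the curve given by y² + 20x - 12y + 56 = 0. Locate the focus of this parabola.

Only y is squared. Complete the square in y: (y - 6)² = -20(x + 1).
Vertex (-1, 6); 4p = -20 so p = -5. Opens left.
Focus is p units from the vertex along the axis: (h + p, k).

(-6, 6)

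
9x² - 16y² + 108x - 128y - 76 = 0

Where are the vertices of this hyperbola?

Collect terms: 9(x² + 12x) -16(y² + 8y) = 76
9(x + 6)² -16(y + 4)² = 76 + 324 - 256 = 144
Divide by 144: (x + 6)²/16 - (y + 4)²/9 = 1
Hyperbola, center (-6, -4), transverse axis horizontal; a² = 16, b² = 9.
a = 4. Vertices at (h ± a, k).

(-10, -4) and (-2, -4)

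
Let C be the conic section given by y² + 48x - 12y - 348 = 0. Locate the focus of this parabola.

Only y is squared. Complete the square in y: (y - 6)² = -48(x - 8).
Vertex (8, 6); 4p = -48 so p = -12. Opens left.
Focus is p units from the vertex along the axis: (h + p, k).

(-4, 6)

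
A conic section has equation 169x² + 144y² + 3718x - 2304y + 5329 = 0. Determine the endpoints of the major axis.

(-11, -5) and (-11, 21)

Rearranging, 169(x² + 22x) + 144(y² - 16y) = -5329.
Completing the square gives 169(x + 11)² + 144(y - 8)² = -5329 + 20449 + 9216 = 24336.
Divide through by 24336 to get (x + 11)²/144 + (y - 8)²/169 = 1.
Ellipse, center (-11, 8), major axis vertical; a² = 169, b² = 144.
a = 13. Vertices at (h, k ± a).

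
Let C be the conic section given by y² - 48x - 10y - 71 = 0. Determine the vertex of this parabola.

Only y is squared. Complete the square in y: (y - 5)² = 48(x + 2).
Vertex (-2, 5); 4p = 48 so p = 12. Opens right.

(-2, 5)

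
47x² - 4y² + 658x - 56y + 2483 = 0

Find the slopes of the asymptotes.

Group: 47(x² + 14x) -4(y² + 14y) = -2483
Completing the square gives 47(x + 7)² -4(y + 7)² = -2483 + 2303 - 196 = -376.
Divide by -376: (y + 7)²/94 - (x + 7)²/8 = 1
Hyperbola, center (-7, -7), transverse axis vertical; a² = 94, b² = 8.
For a vertical hyperbola the asymptotes have slope ±a/b.
Here that is ±√94/2√2 = ±√47/2.

√47/2 and -√47/2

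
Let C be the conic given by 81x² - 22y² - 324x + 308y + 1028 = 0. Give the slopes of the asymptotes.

Group the x- and y-terms: 81(x² - 4x) -22(y² - 14y) = -1028
Completing the square gives 81(x - 2)² -22(y - 7)² = -1028 + 324 - 1078 = -1782.
Dividing both sides by -1782: (y - 7)²/81 - (x - 2)²/22 = 1
Hyperbola, center (2, 7), transverse axis vertical; a² = 81, b² = 22.
For a vertical hyperbola the asymptotes have slope ±a/b.
Here that is ±9/√22 = ±9√22/22.

9√22/22 and -9√22/22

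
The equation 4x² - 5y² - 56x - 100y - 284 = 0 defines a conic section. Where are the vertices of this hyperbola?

(7, -12) and (7, -8)

Collect terms: 4(x² - 14x) -5(y² + 20y) = 284
Completing the square gives 4(x - 7)² -5(y + 10)² = 284 + 196 - 500 = -20.
Divide by -20: (y + 10)²/4 - (x - 7)²/5 = 1
Hyperbola, center (7, -10), transverse axis vertical; a² = 4, b² = 5.
a = 2. Vertices at (h, k ± a).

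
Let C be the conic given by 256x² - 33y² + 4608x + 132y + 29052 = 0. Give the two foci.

Rearranging, 256(x² + 18x) -33(y² - 4y) = -29052.
Complete the square: 256(x + 9)² -33(y - 2)² = -29052 + 20736 - 132 = -8448
Divide through by -8448 to get (y - 2)²/256 - (x + 9)²/33 = 1.
Hyperbola, center (-9, 2), transverse axis vertical; a² = 256, b² = 33.
c² = a² + b² = 256 + 33 = 289, so c = 17.
Foci lie on the vertical axis through the center: (h, k ± c).

(-9, -15) and (-9, 19)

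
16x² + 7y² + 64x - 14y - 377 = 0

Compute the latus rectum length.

7

Group the x- and y-terms: 16(x² + 4x) + 7(y² - 2y) = 377
Completing the square gives 16(x + 2)² + 7(y - 1)² = 377 + 64 + 7 = 448.
Divide by 448: (x + 2)²/28 + (y - 1)²/64 = 1
Ellipse, center (-2, 1), major axis vertical; a² = 64, b² = 28.
Latus rectum length = 2b²/a = 2·28/8 = 7.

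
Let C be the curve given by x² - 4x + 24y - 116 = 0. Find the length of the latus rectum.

Only x is squared. Complete the square in x: (x - 2)² = -24(y - 5).
Vertex (2, 5); 4p = -24 so p = -6. Opens down.
Latus rectum length = |4p| = 24.

24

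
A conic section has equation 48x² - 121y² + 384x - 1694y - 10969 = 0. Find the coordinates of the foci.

(-17, -7) and (9, -7)

Rearranging, 48(x² + 8x) -121(y² + 14y) = 10969.
48(x + 4)² -121(y + 7)² = 10969 + 768 - 5929 = 5808
Dividing both sides by 5808: (x + 4)²/121 - (y + 7)²/48 = 1
Hyperbola, center (-4, -7), transverse axis horizontal; a² = 121, b² = 48.
c² = a² + b² = 121 + 48 = 169, so c = 13.
Foci lie on the horizontal axis through the center: (h ± c, k).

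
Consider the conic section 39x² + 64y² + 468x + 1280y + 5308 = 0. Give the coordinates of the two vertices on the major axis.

Rearranging, 39(x² + 12x) + 64(y² + 20y) = -5308.
Completing the square gives 39(x + 6)² + 64(y + 10)² = -5308 + 1404 + 6400 = 2496.
Divide through by 2496 to get (x + 6)²/64 + (y + 10)²/39 = 1.
Ellipse, center (-6, -10), major axis horizontal; a² = 64, b² = 39.
a = 8. Vertices at (h ± a, k).

(-14, -10) and (2, -10)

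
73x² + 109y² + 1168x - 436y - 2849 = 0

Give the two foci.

(-14, 2) and (-2, 2)

Group: 73(x² + 16x) + 109(y² - 4y) = 2849
73(x + 8)² + 109(y - 2)² = 2849 + 4672 + 436 = 7957
Divide through by 7957 to get (x + 8)²/109 + (y - 2)²/73 = 1.
Ellipse, center (-8, 2), major axis horizontal; a² = 109, b² = 73.
c² = a² - b² = 109 - 73 = 36, so c = 6.
Foci lie on the horizontal axis through the center: (h ± c, k).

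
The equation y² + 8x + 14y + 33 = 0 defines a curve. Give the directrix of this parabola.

x = 4

Only y is squared. Complete the square in y: (y + 7)² = -8(x - 2).
Vertex (2, -7); 4p = -8 so p = -2. Opens left.
Directrix is the vertical line x = h − p = 2 − (-2) = 4.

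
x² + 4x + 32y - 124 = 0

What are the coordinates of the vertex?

Only x is squared. Complete the square in x: (x + 2)² = -32(y - 4).
Vertex (-2, 4); 4p = -32 so p = -8. Opens down.

(-2, 4)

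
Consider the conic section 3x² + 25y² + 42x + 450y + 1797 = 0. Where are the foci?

Collect terms: 3(x² + 14x) + 25(y² + 18y) = -1797
Complete the square in x and y: 3(x + 7)² + 25(y + 9)² = -1797 + 147 + 2025 = 375
Divide by 375: (x + 7)²/125 + (y + 9)²/15 = 1
Ellipse, center (-7, -9), major axis horizontal; a² = 125, b² = 15.
c² = a² - b² = 125 - 15 = 110, so c = √110.
Foci lie on the horizontal axis through the center: (h ± c, k).

(-7 - √110, -9) and (-7 + √110, -9)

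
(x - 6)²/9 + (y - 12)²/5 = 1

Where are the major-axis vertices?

(3, 12) and (9, 12)

Center (6, 12). The larger denominator 9 sits under the x-term, so the major axis is horizontal; a² = 9, b² = 5.
a = 3. Vertices at (h ± a, k).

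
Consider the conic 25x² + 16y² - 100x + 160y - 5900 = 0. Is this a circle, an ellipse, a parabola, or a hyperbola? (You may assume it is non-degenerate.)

No xy term. Coefficients of x² and y² are A = 25, C = 16.
A and C have the same sign but A ≠ C ⇒ ellipse.

ellipse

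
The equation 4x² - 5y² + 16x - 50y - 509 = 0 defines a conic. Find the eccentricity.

Rearranging, 4(x² + 4x) -5(y² + 10y) = 509.
Complete the square in x and y: 4(x + 2)² -5(y + 5)² = 509 + 16 - 125 = 400
Divide through by 400 to get (x + 2)²/100 - (y + 5)²/80 = 1.
Hyperbola, center (-2, -5), transverse axis horizontal; a² = 100, b² = 80.
c² = a² + b² = 180, so c = 6√5.
e = c/a = 6√5/10 = 3√5/5.

e = 3√5/5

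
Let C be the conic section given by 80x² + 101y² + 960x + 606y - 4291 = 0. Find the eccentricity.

e = √2121/101

Group: 80(x² + 12x) + 101(y² + 6y) = 4291
Complete the square: 80(x + 6)² + 101(y + 3)² = 4291 + 2880 + 909 = 8080
Divide through by 8080 to get (x + 6)²/101 + (y + 3)²/80 = 1.
Ellipse, center (-6, -3), major axis horizontal; a² = 101, b² = 80.
c² = a² - b² = 21, so c = √21.
e = c/a = √21/√101 = √2121/101.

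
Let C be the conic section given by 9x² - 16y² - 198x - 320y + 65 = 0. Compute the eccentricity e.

Group the x- and y-terms: 9(x² - 22x) -16(y² + 20y) = -65
Complete the square: 9(x - 11)² -16(y + 10)² = -65 + 1089 - 1600 = -576
Divide by -576: (y + 10)²/36 - (x - 11)²/64 = 1
Hyperbola, center (11, -10), transverse axis vertical; a² = 36, b² = 64.
c² = a² + b² = 100, so c = 10.
e = c/a = 10/6 = 5/3.

e = 5/3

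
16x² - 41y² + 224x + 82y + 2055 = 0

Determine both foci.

(-7, 1 - √114) and (-7, 1 + √114)

Rearranging, 16(x² + 14x) -41(y² - 2y) = -2055.
Complete the square: 16(x + 7)² -41(y - 1)² = -2055 + 784 - 41 = -1312
Divide through by -1312 to get (y - 1)²/32 - (x + 7)²/82 = 1.
Hyperbola, center (-7, 1), transverse axis vertical; a² = 32, b² = 82.
c² = a² + b² = 32 + 82 = 114, so c = √114.
Foci lie on the vertical axis through the center: (h, k ± c).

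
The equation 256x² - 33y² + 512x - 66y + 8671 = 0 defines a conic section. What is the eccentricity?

e = 17/16

Collect terms: 256(x² + 2x) -33(y² + 2y) = -8671
Complete the square: 256(x + 1)² -33(y + 1)² = -8671 + 256 - 33 = -8448
Divide through by -8448 to get (y + 1)²/256 - (x + 1)²/33 = 1.
Hyperbola, center (-1, -1), transverse axis vertical; a² = 256, b² = 33.
c² = a² + b² = 289, so c = 17.
e = c/a = 17/16.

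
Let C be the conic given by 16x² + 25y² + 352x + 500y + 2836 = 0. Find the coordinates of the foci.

(-17, -10) and (-5, -10)

Group: 16(x² + 22x) + 25(y² + 20y) = -2836
16(x + 11)² + 25(y + 10)² = -2836 + 1936 + 2500 = 1600
Divide by 1600: (x + 11)²/100 + (y + 10)²/64 = 1
Ellipse, center (-11, -10), major axis horizontal; a² = 100, b² = 64.
c² = a² - b² = 100 - 64 = 36, so c = 6.
Foci lie on the horizontal axis through the center: (h ± c, k).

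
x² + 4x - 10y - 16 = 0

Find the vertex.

Only x is squared. Complete the square in x: (x + 2)² = 10(y + 2).
Vertex (-2, -2); 4p = 10 so p = 5/2. Opens up.

(-2, -2)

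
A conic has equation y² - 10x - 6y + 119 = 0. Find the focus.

(27/2, 3)

Only y is squared. Complete the square in y: (y - 3)² = 10(x - 11).
Vertex (11, 3); 4p = 10 so p = 5/2. Opens right.
Focus is p units from the vertex along the axis: (h + p, k).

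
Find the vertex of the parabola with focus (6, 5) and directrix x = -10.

(-2, 5)

The vertex is the midpoint between the focus and the directrix along the axis of symmetry.
Axis is horizontal (directrix is vertical). Vertex x-coordinate = (6 + (-10))/2 = -2; y-coordinate = 5.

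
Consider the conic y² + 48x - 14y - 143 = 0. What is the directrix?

x = 16

Only y is squared. Complete the square in y: (y - 7)² = -48(x - 4).
Vertex (4, 7); 4p = -48 so p = -12. Opens left.
Directrix is the vertical line x = h − p = 4 − (-12) = 16.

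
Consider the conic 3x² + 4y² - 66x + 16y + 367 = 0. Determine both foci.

(10, -2) and (12, -2)

Group the x- and y-terms: 3(x² - 22x) + 4(y² + 4y) = -367
Complete the square in x and y: 3(x - 11)² + 4(y + 2)² = -367 + 363 + 16 = 12
Dividing both sides by 12: (x - 11)²/4 + (y + 2)²/3 = 1
Ellipse, center (11, -2), major axis horizontal; a² = 4, b² = 3.
c² = a² - b² = 4 - 3 = 1, so c = 1.
Foci lie on the horizontal axis through the center: (h ± c, k).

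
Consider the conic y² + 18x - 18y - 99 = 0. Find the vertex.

Only y is squared. Complete the square in y: (y - 9)² = -18(x - 10).
Vertex (10, 9); 4p = -18 so p = -9/2. Opens left.

(10, 9)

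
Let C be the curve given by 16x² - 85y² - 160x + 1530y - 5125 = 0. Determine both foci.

Collect terms: 16(x² - 10x) -85(y² - 18y) = 5125
Complete the square in x and y: 16(x - 5)² -85(y - 9)² = 5125 + 400 - 6885 = -1360
Dividing both sides by -1360: (y - 9)²/16 - (x - 5)²/85 = 1
Hyperbola, center (5, 9), transverse axis vertical; a² = 16, b² = 85.
c² = a² + b² = 16 + 85 = 101, so c = √101.
Foci lie on the vertical axis through the center: (h, k ± c).

(5, 9 - √101) and (5, 9 + √101)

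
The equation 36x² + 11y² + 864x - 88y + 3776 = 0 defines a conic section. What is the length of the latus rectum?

22/3

36(x² + 24x) + 11(y² - 8y) = -3776
Completing the square gives 36(x + 12)² + 11(y - 4)² = -3776 + 5184 + 176 = 1584.
Divide through by 1584 to get (x + 12)²/44 + (y - 4)²/144 = 1.
Ellipse, center (-12, 4), major axis vertical; a² = 144, b² = 44.
Latus rectum length = 2b²/a = 2·44/12 = 22/3.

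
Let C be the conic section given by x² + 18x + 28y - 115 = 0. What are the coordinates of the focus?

(-9, 0)

Only x is squared. Complete the square in x: (x + 9)² = -28(y - 7).
Vertex (-9, 7); 4p = -28 so p = -7. Opens down.
Focus is p units from the vertex along the axis: (h, k + p).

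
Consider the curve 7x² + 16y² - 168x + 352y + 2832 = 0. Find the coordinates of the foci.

(9, -11) and (15, -11)

Group: 7(x² - 24x) + 16(y² + 22y) = -2832
Completing the square gives 7(x - 12)² + 16(y + 11)² = -2832 + 1008 + 1936 = 112.
Divide by 112: (x - 12)²/16 + (y + 11)²/7 = 1
Ellipse, center (12, -11), major axis horizontal; a² = 16, b² = 7.
c² = a² - b² = 16 - 7 = 9, so c = 3.
Foci lie on the horizontal axis through the center: (h ± c, k).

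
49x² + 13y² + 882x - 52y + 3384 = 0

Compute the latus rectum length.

26/7

49(x² + 18x) + 13(y² - 4y) = -3384
Complete the square: 49(x + 9)² + 13(y - 2)² = -3384 + 3969 + 52 = 637
Divide by 637: (x + 9)²/13 + (y - 2)²/49 = 1
Ellipse, center (-9, 2), major axis vertical; a² = 49, b² = 13.
Latus rectum length = 2b²/a = 2·13/7 = 26/7.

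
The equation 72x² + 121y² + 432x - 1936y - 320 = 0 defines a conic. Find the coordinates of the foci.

(-10, 8) and (4, 8)

Collect terms: 72(x² + 6x) + 121(y² - 16y) = 320
Complete the square in x and y: 72(x + 3)² + 121(y - 8)² = 320 + 648 + 7744 = 8712
Divide by 8712: (x + 3)²/121 + (y - 8)²/72 = 1
Ellipse, center (-3, 8), major axis horizontal; a² = 121, b² = 72.
c² = a² - b² = 121 - 72 = 49, so c = 7.
Foci lie on the horizontal axis through the center: (h ± c, k).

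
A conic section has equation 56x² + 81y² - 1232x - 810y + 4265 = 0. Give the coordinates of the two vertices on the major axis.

Group the x- and y-terms: 56(x² - 22x) + 81(y² - 10y) = -4265
Completing the square gives 56(x - 11)² + 81(y - 5)² = -4265 + 6776 + 2025 = 4536.
Divide through by 4536 to get (x - 11)²/81 + (y - 5)²/56 = 1.
Ellipse, center (11, 5), major axis horizontal; a² = 81, b² = 56.
a = 9. Vertices at (h ± a, k).

(2, 5) and (20, 5)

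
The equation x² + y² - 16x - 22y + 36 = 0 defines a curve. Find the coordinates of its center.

(8, 11)

Rearranging, (x² - 16x) + (y² - 22y) = -36.
Complete the square: (x - 8)² + (y - 11)² = -36 + 64 + 121 = 149
So (x - 8)² + (y - 11)² = 149.
Circle centered at (8, 11) with r² = 149.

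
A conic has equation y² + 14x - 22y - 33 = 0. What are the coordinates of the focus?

(15/2, 11)

Only y is squared. Complete the square in y: (y - 11)² = -14(x - 11).
Vertex (11, 11); 4p = -14 so p = -7/2. Opens left.
Focus is p units from the vertex along the axis: (h + p, k).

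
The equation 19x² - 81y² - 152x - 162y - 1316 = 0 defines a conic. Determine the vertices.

Group the x- and y-terms: 19(x² - 8x) -81(y² + 2y) = 1316
Completing the square gives 19(x - 4)² -81(y + 1)² = 1316 + 304 - 81 = 1539.
Dividing both sides by 1539: (x - 4)²/81 - (y + 1)²/19 = 1
Hyperbola, center (4, -1), transverse axis horizontal; a² = 81, b² = 19.
a = 9. Vertices at (h ± a, k).

(-5, -1) and (13, -1)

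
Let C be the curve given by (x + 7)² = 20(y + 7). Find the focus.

(-7, -2)

Vertex (-7, -7); 4p = 20 so p = 5. Opens up.
Focus is p units from the vertex along the axis: (h, k + p).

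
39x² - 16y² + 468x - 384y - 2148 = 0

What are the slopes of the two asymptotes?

√39/4 and -√39/4

39(x² + 12x) -16(y² + 24y) = 2148
Complete the square in x and y: 39(x + 6)² -16(y + 12)² = 2148 + 1404 - 2304 = 1248
Divide by 1248: (x + 6)²/32 - (y + 12)²/78 = 1
Hyperbola, center (-6, -12), transverse axis horizontal; a² = 32, b² = 78.
For a horizontal hyperbola the asymptotes have slope ±b/a.
Here that is ±√78/4√2 = ±√39/4.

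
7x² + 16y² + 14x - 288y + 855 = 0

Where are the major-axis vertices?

(-9, 9) and (7, 9)

Rearranging, 7(x² + 2x) + 16(y² - 18y) = -855.
Complete the square in x and y: 7(x + 1)² + 16(y - 9)² = -855 + 7 + 1296 = 448
Divide by 448: (x + 1)²/64 + (y - 9)²/28 = 1
Ellipse, center (-1, 9), major axis horizontal; a² = 64, b² = 28.
a = 8. Vertices at (h ± a, k).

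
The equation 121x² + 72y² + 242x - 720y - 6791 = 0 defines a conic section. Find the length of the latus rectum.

Group the x- and y-terms: 121(x² + 2x) + 72(y² - 10y) = 6791
Completing the square gives 121(x + 1)² + 72(y - 5)² = 6791 + 121 + 1800 = 8712.
Divide by 8712: (x + 1)²/72 + (y - 5)²/121 = 1
Ellipse, center (-1, 5), major axis vertical; a² = 121, b² = 72.
Latus rectum length = 2b²/a = 2·72/11 = 144/11.

144/11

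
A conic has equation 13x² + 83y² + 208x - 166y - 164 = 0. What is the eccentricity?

e = √5810/83

Group the x- and y-terms: 13(x² + 16x) + 83(y² - 2y) = 164
13(x + 8)² + 83(y - 1)² = 164 + 832 + 83 = 1079
Divide through by 1079 to get (x + 8)²/83 + (y - 1)²/13 = 1.
Ellipse, center (-8, 1), major axis horizontal; a² = 83, b² = 13.
c² = a² - b² = 70, so c = √70.
e = c/a = √70/√83 = √5810/83.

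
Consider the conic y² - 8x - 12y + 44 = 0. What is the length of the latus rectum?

8

Only y is squared. Complete the square in y: (y - 6)² = 8(x - 1).
Vertex (1, 6); 4p = 8 so p = 2. Opens right.
Latus rectum length = |4p| = 8.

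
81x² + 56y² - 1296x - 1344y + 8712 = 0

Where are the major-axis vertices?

81(x² - 16x) + 56(y² - 24y) = -8712
Complete the square: 81(x - 8)² + 56(y - 12)² = -8712 + 5184 + 8064 = 4536
Divide through by 4536 to get (x - 8)²/56 + (y - 12)²/81 = 1.
Ellipse, center (8, 12), major axis vertical; a² = 81, b² = 56.
a = 9. Vertices at (h, k ± a).

(8, 3) and (8, 21)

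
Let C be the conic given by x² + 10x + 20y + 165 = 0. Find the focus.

(-5, -12)

Only x is squared. Complete the square in x: (x + 5)² = -20(y + 7).
Vertex (-5, -7); 4p = -20 so p = -5. Opens down.
Focus is p units from the vertex along the axis: (h, k + p).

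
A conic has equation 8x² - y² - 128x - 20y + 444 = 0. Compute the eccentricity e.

e = 3√2/4

Group the x- and y-terms: 8(x² - 16x) -(y² + 20y) = -444
Complete the square in x and y: 8(x - 8)² -(y + 10)² = -444 + 512 - 100 = -32
Divide through by -32 to get (y + 10)²/32 - (x - 8)²/4 = 1.
Hyperbola, center (8, -10), transverse axis vertical; a² = 32, b² = 4.
c² = a² + b² = 36, so c = 6.
e = c/a = 6/4√2 = 3√2/4.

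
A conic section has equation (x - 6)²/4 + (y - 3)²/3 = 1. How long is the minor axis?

2√3

Center (6, 3). The larger denominator 4 sits under the x-term, so the major axis is horizontal; a² = 4, b² = 3.
b² = 3 so b = √3; the minor axis has length 2b = 2√3.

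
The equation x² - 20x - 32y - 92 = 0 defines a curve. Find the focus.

Only x is squared. Complete the square in x: (x - 10)² = 32(y + 6).
Vertex (10, -6); 4p = 32 so p = 8. Opens up.
Focus is p units from the vertex along the axis: (h, k + p).

(10, 2)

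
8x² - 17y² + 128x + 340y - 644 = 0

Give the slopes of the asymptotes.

8(x² + 16x) -17(y² - 20y) = 644
Completing the square gives 8(x + 8)² -17(y - 10)² = 644 + 512 - 1700 = -544.
Dividing both sides by -544: (y - 10)²/32 - (x + 8)²/68 = 1
Hyperbola, center (-8, 10), transverse axis vertical; a² = 32, b² = 68.
For a vertical hyperbola the asymptotes have slope ±a/b.
Here that is ±4√2/2√17 = ±2√34/17.

2√34/17 and -2√34/17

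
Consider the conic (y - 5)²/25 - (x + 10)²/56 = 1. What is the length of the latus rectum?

Center (-10, 5). The positive term is the y-term, so the transverse axis is vertical; a² = 25, b² = 56.
Latus rectum length = 2b²/a = 2·56/5 = 112/5.

112/5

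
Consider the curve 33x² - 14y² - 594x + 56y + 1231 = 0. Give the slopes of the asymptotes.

Collect terms: 33(x² - 18x) -14(y² - 4y) = -1231
Completing the square gives 33(x - 9)² -14(y - 2)² = -1231 + 2673 - 56 = 1386.
Dividing both sides by 1386: (x - 9)²/42 - (y - 2)²/99 = 1
Hyperbola, center (9, 2), transverse axis horizontal; a² = 42, b² = 99.
For a horizontal hyperbola the asymptotes have slope ±b/a.
Here that is ±3√11/√42 = ±√462/14.

√462/14 and -√462/14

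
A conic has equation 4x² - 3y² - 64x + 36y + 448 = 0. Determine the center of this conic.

4(x² - 16x) -3(y² - 12y) = -448
Complete the square: 4(x - 8)² -3(y - 6)² = -448 + 256 - 108 = -300
Dividing both sides by -300: (y - 6)²/100 - (x - 8)²/75 = 1
Hyperbola with center (8, 6).

(8, 6)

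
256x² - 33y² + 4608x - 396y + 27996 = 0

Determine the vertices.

Rearranging, 256(x² + 18x) -33(y² + 12y) = -27996.
256(x + 9)² -33(y + 6)² = -27996 + 20736 - 1188 = -8448
Divide by -8448: (y + 6)²/256 - (x + 9)²/33 = 1
Hyperbola, center (-9, -6), transverse axis vertical; a² = 256, b² = 33.
a = 16. Vertices at (h, k ± a).

(-9, -22) and (-9, 10)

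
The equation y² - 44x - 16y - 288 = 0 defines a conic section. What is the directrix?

x = -19

Only y is squared. Complete the square in y: (y - 8)² = 44(x + 8).
Vertex (-8, 8); 4p = 44 so p = 11. Opens right.
Directrix is the vertical line x = h − p = -8 − (11) = -19.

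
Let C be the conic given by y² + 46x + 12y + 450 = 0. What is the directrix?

Only y is squared. Complete the square in y: (y + 6)² = -46(x + 9).
Vertex (-9, -6); 4p = -46 so p = -23/2. Opens left.
Directrix is the vertical line x = h − p = -9 − (-23/2) = 5/2.

x = 5/2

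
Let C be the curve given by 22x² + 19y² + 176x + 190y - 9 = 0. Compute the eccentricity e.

e = √66/22

Collect terms: 22(x² + 8x) + 19(y² + 10y) = 9
Complete the square in x and y: 22(x + 4)² + 19(y + 5)² = 9 + 352 + 475 = 836
Dividing both sides by 836: (x + 4)²/38 + (y + 5)²/44 = 1
Ellipse, center (-4, -5), major axis vertical; a² = 44, b² = 38.
c² = a² - b² = 6, so c = √6.
e = c/a = √6/2√11 = √66/22.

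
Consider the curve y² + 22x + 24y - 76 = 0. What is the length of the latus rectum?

Only y is squared. Complete the square in y: (y + 12)² = -22(x - 10).
Vertex (10, -12); 4p = -22 so p = -11/2. Opens left.
Latus rectum length = |4p| = 22.

22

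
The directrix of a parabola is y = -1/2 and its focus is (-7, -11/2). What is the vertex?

The vertex is the midpoint between the focus and the directrix along the axis of symmetry.
Axis is vertical (directrix is horizontal). Vertex y-coordinate = (-11/2 + (-1/2))/2 = -3; x-coordinate = -7.

(-7, -3)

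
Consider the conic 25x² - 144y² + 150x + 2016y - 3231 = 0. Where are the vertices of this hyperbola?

Group: 25(x² + 6x) -144(y² - 14y) = 3231
Complete the square in x and y: 25(x + 3)² -144(y - 7)² = 3231 + 225 - 7056 = -3600
Dividing both sides by -3600: (y - 7)²/25 - (x + 3)²/144 = 1
Hyperbola, center (-3, 7), transverse axis vertical; a² = 25, b² = 144.
a = 5. Vertices at (h, k ± a).

(-3, 2) and (-3, 12)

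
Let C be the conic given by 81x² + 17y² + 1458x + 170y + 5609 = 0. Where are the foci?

Group the x- and y-terms: 81(x² + 18x) + 17(y² + 10y) = -5609
Complete the square in x and y: 81(x + 9)² + 17(y + 5)² = -5609 + 6561 + 425 = 1377
Divide through by 1377 to get (x + 9)²/17 + (y + 5)²/81 = 1.
Ellipse, center (-9, -5), major axis vertical; a² = 81, b² = 17.
c² = a² - b² = 81 - 17 = 64, so c = 8.
Foci lie on the vertical axis through the center: (h, k ± c).

(-9, -13) and (-9, 3)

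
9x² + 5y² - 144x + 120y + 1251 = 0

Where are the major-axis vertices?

(8, -15) and (8, -9)

Group: 9(x² - 16x) + 5(y² + 24y) = -1251
Complete the square: 9(x - 8)² + 5(y + 12)² = -1251 + 576 + 720 = 45
Dividing both sides by 45: (x - 8)²/5 + (y + 12)²/9 = 1
Ellipse, center (8, -12), major axis vertical; a² = 9, b² = 5.
a = 3. Vertices at (h, k ± a).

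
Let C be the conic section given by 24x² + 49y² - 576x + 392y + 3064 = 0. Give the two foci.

24(x² - 24x) + 49(y² + 8y) = -3064
24(x - 12)² + 49(y + 4)² = -3064 + 3456 + 784 = 1176
Divide by 1176: (x - 12)²/49 + (y + 4)²/24 = 1
Ellipse, center (12, -4), major axis horizontal; a² = 49, b² = 24.
c² = a² - b² = 49 - 24 = 25, so c = 5.
Foci lie on the horizontal axis through the center: (h ± c, k).

(7, -4) and (17, -4)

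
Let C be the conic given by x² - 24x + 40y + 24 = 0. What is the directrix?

Only x is squared. Complete the square in x: (x - 12)² = -40(y - 3).
Vertex (12, 3); 4p = -40 so p = -10. Opens down.
Directrix is the horizontal line y = k − p = 3 − (-10) = 13.

y = 13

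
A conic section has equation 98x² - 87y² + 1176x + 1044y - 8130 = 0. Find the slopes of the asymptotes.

98(x² + 12x) -87(y² - 12y) = 8130
Complete the square: 98(x + 6)² -87(y - 6)² = 8130 + 3528 - 3132 = 8526
Divide by 8526: (x + 6)²/87 - (y - 6)²/98 = 1
Hyperbola, center (-6, 6), transverse axis horizontal; a² = 87, b² = 98.
For a horizontal hyperbola the asymptotes have slope ±b/a.
Here that is ±7√2/√87 = ±7√174/87.

7√174/87 and -7√174/87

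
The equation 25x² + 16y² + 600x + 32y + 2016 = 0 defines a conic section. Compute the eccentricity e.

e = 3/5

Group: 25(x² + 24x) + 16(y² + 2y) = -2016
Complete the square: 25(x + 12)² + 16(y + 1)² = -2016 + 3600 + 16 = 1600
Dividing both sides by 1600: (x + 12)²/64 + (y + 1)²/100 = 1
Ellipse, center (-12, -1), major axis vertical; a² = 100, b² = 64.
c² = a² - b² = 36, so c = 6.
e = c/a = 6/10 = 3/5.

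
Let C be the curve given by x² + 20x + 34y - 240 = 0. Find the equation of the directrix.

y = 37/2

Only x is squared. Complete the square in x: (x + 10)² = -34(y - 10).
Vertex (-10, 10); 4p = -34 so p = -17/2. Opens down.
Directrix is the horizontal line y = k − p = 10 − (-17/2) = 37/2.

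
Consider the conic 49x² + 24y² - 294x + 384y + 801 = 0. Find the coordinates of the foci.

(3, -13) and (3, -3)

Collect terms: 49(x² - 6x) + 24(y² + 16y) = -801
49(x - 3)² + 24(y + 8)² = -801 + 441 + 1536 = 1176
Divide through by 1176 to get (x - 3)²/24 + (y + 8)²/49 = 1.
Ellipse, center (3, -8), major axis vertical; a² = 49, b² = 24.
c² = a² - b² = 49 - 24 = 25, so c = 5.
Foci lie on the vertical axis through the center: (h, k ± c).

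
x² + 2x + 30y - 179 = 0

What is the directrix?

y = 27/2

Only x is squared. Complete the square in x: (x + 1)² = -30(y - 6).
Vertex (-1, 6); 4p = -30 so p = -15/2. Opens down.
Directrix is the horizontal line y = k − p = 6 − (-15/2) = 27/2.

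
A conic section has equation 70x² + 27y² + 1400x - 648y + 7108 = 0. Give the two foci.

(-10, 12 - √86) and (-10, 12 + √86)

Collect terms: 70(x² + 20x) + 27(y² - 24y) = -7108
Complete the square: 70(x + 10)² + 27(y - 12)² = -7108 + 7000 + 3888 = 3780
Dividing both sides by 3780: (x + 10)²/54 + (y - 12)²/140 = 1
Ellipse, center (-10, 12), major axis vertical; a² = 140, b² = 54.
c² = a² - b² = 140 - 54 = 86, so c = √86.
Foci lie on the vertical axis through the center: (h, k ± c).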